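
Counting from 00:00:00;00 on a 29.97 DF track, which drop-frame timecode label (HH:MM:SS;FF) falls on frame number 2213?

00:01:13;25

Each 10-minute DF block holds 10 × 60 × 30 − 9 × 2 = 17982 frames. 2213 ÷ 17982 → 0 full blocks, remainder 2213.
Within the partial block the first minute is 1800 frames and each further minute 1798, so 1 further minute boundary passed. Total skipped labels = 18 × 0 + 2 × 1 = 2.
Non-drop label index = 2213 + 2 = 2215; at 30 labels/s that is 00:01:13:25, i.e. DF 00:01:13;25.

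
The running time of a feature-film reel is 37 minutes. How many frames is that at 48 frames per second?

37 min = 2220 s.
Frames = 2220 × 48 = 106560.

106560 frames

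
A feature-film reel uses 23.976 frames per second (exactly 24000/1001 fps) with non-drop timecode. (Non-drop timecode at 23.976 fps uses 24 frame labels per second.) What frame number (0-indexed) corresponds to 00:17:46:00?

frame 25584

Total seconds to the label: (0 × 3600 + 17 × 60 + 46) = 1066.
Frame index = 1066 × 24 + 0 = 25584.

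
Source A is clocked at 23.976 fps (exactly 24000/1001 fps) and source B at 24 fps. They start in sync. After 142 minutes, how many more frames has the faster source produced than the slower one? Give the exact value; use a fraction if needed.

142 min = 8520 s.
A emits 24000/1001 × 8520 = 204480000/1001 frames; B emits 24 × 8520 = 204480.
Difference = 204480/1001 frames (≈ 204.2757); B is ahead of A.

204480/1001 frames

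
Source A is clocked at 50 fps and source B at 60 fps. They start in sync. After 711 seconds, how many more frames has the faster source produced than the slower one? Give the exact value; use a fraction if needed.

7110 frames

A emits 50 × 711 = 35550 frames; B emits 60 × 711 = 42660.
Difference = 7110 frames; B is ahead of A.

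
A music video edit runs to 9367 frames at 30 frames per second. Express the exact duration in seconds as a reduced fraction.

9367/30 seconds

Running time = 9367 ÷ (30) = 9367 × 1/30 = 9367/30 s.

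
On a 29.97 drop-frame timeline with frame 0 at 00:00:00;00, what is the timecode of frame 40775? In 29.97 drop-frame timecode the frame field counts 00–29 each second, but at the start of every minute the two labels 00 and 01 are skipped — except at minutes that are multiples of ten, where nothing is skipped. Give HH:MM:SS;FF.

Each 10-minute DF block holds 10 × 60 × 30 − 9 × 2 = 17982 frames. 40775 ÷ 17982 → 2 full blocks, remainder 4811.
Within the partial block the first minute is 1800 frames and each further minute 1798, so 2 further minute boundaries passed. Total skipped labels = 18 × 2 + 2 × 2 = 40.
Non-drop label index = 40775 + 40 = 40815; at 30 labels/s that is 00:22:40:15, i.e. DF 00:22:40;15.

00:22:40;15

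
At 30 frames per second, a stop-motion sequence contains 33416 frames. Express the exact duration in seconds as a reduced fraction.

16708/15 seconds

Running time = 33416 ÷ (30) = 33416 × 1/30 = 16708/15 s.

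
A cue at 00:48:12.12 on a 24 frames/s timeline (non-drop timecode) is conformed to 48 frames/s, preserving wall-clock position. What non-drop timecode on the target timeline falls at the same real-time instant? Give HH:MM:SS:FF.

Source frame index: (0×3600 + 48×60 + 12) × 24 + 12 = 69420.
Real time: 69420 / (24) = 5785/2 s.
Target frame: (5785/2) × (48) = 138840.
At 48 labels/s: frame 138840 → 00:48:12:24.

00:48:12:24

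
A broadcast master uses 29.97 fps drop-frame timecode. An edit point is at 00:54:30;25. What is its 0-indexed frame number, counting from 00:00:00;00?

Complete 10-minute blocks: 5, each 17982 frames → 89910.
Remaining 4 whole minutes in the current block: 1800 + 3 × 1798 = 7194 frames.
Within the current minute: 30 × 30 + 25 − 2 = 923 (labels ;00/;01 skipped at this minute). Total = 89910 + 7194 + 923 = 98027.

98027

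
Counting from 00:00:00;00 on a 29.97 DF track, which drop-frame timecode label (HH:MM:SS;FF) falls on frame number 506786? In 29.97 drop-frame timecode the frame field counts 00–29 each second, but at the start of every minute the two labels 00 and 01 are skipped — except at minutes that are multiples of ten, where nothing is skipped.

Ten DF minutes hold 17982 frames, so frame 506786 lies in block 28 (frames 503496–521477) with 3290 frames into that block.
The block's first minute is 1800 frames and the rest 1798 each; 3290 frames reaches minute 1, so 28 × 18 + 1 × 2 = 506 labels have been skipped so far.
Adding those back, label number 506786 + 506 = 507292 at 30 labels/s is 16909 s + 22 f = 4 h 41 min 49 s frame 22, i.e. 04:41:49;22.

04:41:49;22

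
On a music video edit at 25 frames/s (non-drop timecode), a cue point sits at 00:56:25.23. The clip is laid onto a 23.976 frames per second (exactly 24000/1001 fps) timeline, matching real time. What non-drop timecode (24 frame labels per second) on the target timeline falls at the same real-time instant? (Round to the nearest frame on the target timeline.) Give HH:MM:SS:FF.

Source frame index: (0×3600 + 56×60 + 25) × 25 + 23 = 84648.
Real time: 84648 / (25) = 84648/25 s.
Target frame: (84648/25) × (24000/1001) = 81262080/1001 ≈ 81180.899 → 81181.
At 24 labels/s: frame 81181 → 00:56:22:13.

00:56:22:13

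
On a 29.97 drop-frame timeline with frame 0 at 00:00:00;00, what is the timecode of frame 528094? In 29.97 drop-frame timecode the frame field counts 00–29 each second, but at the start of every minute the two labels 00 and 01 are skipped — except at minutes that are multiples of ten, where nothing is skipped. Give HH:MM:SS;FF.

04:53:40;22

Each 10-minute DF block holds 10 × 60 × 30 − 9 × 2 = 17982 frames. 528094 ÷ 17982 → 29 full blocks, remainder 6616.
Within the partial block the first minute is 1800 frames and each further minute 1798, so 3 further minute boundaries passed. Total skipped labels = 18 × 29 + 2 × 3 = 528.
Non-drop label index = 528094 + 528 = 528622; at 30 labels/s that is 04:53:40:22, i.e. DF 04:53:40;22.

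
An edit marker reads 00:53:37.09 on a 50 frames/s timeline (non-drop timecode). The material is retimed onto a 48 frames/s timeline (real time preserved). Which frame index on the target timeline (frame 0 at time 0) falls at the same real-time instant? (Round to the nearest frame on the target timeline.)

Source frame index: (0×3600 + 53×60 + 37) × 50 + 9 = 160859.
Real time: 160859 / (50) = 160859/50 s.
Target frame: (160859/50) × (48) = 3860616/25 ≈ 154424.640 → 154425.

frame 154425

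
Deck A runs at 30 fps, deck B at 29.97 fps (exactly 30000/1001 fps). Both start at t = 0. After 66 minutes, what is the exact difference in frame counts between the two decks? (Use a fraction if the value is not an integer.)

10800/91 frames

66 min = 3960 s.
A emits 30 × 3960 = 118800 frames; B emits 30000/1001 × 3960 = 10800000/91.
Difference = 10800/91 frames (≈ 118.6813); B is behind A.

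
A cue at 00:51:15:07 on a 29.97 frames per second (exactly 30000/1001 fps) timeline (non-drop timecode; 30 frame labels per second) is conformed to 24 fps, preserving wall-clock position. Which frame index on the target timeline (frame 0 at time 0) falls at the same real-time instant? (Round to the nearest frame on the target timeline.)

frame 73879

Source frame index: (0×3600 + 51×60 + 15) × 30 + 7 = 92257.
Real time: 92257 / (30000/1001) = 92349257/30000 s.
Target frame: (92349257/30000) × (24) = 92349257/1250 ≈ 73879.406 → 73879.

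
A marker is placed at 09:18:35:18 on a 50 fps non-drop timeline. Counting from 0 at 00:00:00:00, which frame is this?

1675768

Total seconds to the label: (9 × 3600 + 18 × 60 + 35) = 33515.
Frame index = 33515 × 50 + 18 = 1675768.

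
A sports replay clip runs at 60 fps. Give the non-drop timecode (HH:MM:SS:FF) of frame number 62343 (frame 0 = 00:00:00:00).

62343 ÷ 60 = 1039 full seconds, remainder 3 frames.
1039 s = 0 h 17 min 19 s.
Timecode: 00:17:19:03.

00:17:19:03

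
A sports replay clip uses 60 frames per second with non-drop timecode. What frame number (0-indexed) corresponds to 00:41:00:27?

147627

Total seconds to the label: (0 × 3600 + 41 × 60 + 0) = 2460.
Frame index = 2460 × 60 + 27 = 147627.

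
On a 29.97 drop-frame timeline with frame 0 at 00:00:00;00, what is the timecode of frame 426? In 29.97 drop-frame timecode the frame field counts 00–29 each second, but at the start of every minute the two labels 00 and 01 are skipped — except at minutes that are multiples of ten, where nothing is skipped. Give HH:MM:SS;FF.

00:00:14;06

Ten DF minutes hold 17982 frames, so frame 426 lies in block 0 (frames 0–17981) with 426 frames into that block.
The block's first minute is 1800 frames and the rest 1798 each; 426 frames reaches minute 0, so 0 × 18 + 0 × 2 = 0 labels have been skipped so far.
Adding those back, label number 426 + 0 = 426 at 30 labels/s is 14 s + 6 f = 0 h 0 min 14 s frame 6, i.e. 00:00:14;06.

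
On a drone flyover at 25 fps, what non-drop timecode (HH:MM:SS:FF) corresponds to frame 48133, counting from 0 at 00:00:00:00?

00:32:05:08

48133 ÷ 25 = 1925 full seconds, remainder 8 frames.
1925 s = 0 h 32 min 5 s.
Timecode: 00:32:05:08.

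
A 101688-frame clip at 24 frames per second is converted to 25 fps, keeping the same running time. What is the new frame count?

Target frames = source frames × (target rate / source rate) = 101688 × (25)/(24) = 101688 × 25/24 = 105925.

105925 frames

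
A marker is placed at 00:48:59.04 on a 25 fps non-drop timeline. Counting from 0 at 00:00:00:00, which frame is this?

Total seconds to the label: (0 × 3600 + 48 × 60 + 59) = 2939.
Frame index = 2939 × 25 + 4 = 73479.

73479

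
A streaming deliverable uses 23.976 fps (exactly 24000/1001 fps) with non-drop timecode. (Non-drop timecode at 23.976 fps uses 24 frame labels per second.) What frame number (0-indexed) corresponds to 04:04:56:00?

Total seconds to the label: (4 × 3600 + 4 × 60 + 56) = 14696.
Frame index = 14696 × 24 + 0 = 352704.

frame 352704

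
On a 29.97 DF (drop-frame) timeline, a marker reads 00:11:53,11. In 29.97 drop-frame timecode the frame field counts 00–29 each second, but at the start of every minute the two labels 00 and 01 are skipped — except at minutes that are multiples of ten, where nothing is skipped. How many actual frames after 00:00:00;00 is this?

21381

Complete 10-minute blocks: 1, each 17982 frames → 17982.
Remaining 1 whole minute in the current block: 1800 + 0 × 1798 = 1800 frames.
Within the current minute: 53 × 30 + 11 − 2 = 1599 (labels ;00/;01 skipped at this minute). Total = 17982 + 1800 + 1599 = 21381.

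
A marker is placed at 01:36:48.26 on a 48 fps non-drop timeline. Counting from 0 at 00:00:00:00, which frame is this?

278810

Total seconds to the label: (1 × 3600 + 36 × 60 + 48) = 5808.
Frame index = 5808 × 48 + 26 = 278810.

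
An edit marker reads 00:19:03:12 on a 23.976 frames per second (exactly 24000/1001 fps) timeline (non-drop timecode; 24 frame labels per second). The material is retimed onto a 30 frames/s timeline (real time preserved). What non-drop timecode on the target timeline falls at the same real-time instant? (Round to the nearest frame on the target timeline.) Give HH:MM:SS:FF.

00:19:04:19

Source frame index: (0×3600 + 19×60 + 3) × 24 + 12 = 27444.
Real time: 27444 / (24000/1001) = 2289287/2000 s.
Target frame: (2289287/2000) × (30) = 6867861/200 ≈ 34339.305 → 34339.
At 30 labels/s: frame 34339 → 00:19:04:19.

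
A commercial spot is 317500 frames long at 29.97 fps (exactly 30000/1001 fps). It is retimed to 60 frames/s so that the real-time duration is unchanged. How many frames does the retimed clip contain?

Target frames = source frames × (target rate / source rate) = 317500 × (60)/(30000/1001) = 317500 × 1001/500 = 635635.

635635 frames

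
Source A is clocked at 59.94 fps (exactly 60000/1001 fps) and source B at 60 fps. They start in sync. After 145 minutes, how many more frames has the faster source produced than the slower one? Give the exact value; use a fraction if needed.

522000/1001 frames

145 min = 8700 s.
A emits 60000/1001 × 8700 = 522000000/1001 frames; B emits 60 × 8700 = 522000.
Difference = 522000/1001 frames (≈ 521.4785); B is ahead of A.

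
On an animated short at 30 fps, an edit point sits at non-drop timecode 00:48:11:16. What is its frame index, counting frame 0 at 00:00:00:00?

Total seconds to the label: (0 × 3600 + 48 × 60 + 11) = 2891.
Frame index = 2891 × 30 + 16 = 86746.

86746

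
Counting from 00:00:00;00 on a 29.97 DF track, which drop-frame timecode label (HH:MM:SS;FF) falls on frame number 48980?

00:27:14;10

Ten DF minutes hold 17982 frames, so frame 48980 lies in block 2 (frames 35964–53945) with 13016 frames into that block.
The block's first minute is 1800 frames and the rest 1798 each; 13016 frames reaches minute 7, so 2 × 18 + 7 × 2 = 50 labels have been skipped so far.
Adding those back, label number 48980 + 50 = 49030 at 30 labels/s is 1634 s + 10 f = 0 h 27 min 14 s frame 10, i.e. 00:27:14;10.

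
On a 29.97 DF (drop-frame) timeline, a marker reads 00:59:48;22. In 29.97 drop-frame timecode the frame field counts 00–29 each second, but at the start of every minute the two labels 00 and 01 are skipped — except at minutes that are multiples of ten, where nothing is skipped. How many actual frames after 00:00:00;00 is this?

As if non-drop at 30 labels/s: (0 × 3600 + 59 × 60 + 48) × 30 + 22 = 107662.
Minute boundaries passed: 59; those not divisible by 10: 59 − 5 = 54; dropped labels = 2 × 54 = 108.
Actual frame index = 107662 − 108 = 107554.

107554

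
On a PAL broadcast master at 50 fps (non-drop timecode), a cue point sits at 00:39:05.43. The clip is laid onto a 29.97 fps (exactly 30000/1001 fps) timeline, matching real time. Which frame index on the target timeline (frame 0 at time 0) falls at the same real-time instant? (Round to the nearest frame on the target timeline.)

Source frame index: (0×3600 + 39×60 + 5) × 50 + 43 = 117293.
Real time: 117293 / (50) = 117293/50 s.
Target frame: (117293/50) × (30000/1001) = 6397800/91 ≈ 70305.495 → 70305.

frame 70305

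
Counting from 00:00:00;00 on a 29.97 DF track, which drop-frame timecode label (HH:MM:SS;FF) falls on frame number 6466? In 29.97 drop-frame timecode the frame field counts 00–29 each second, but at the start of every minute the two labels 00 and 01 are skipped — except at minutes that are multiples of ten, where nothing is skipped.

Each 10-minute DF block holds 10 × 60 × 30 − 9 × 2 = 17982 frames. 6466 ÷ 17982 → 0 full blocks, remainder 6466.
Within the partial block the first minute is 1800 frames and each further minute 1798, so 3 further minute boundaries passed. Total skipped labels = 18 × 0 + 2 × 3 = 6.
Non-drop label index = 6466 + 6 = 6472; at 30 labels/s that is 00:03:35:22, i.e. DF 00:03:35;22.

00:03:35;22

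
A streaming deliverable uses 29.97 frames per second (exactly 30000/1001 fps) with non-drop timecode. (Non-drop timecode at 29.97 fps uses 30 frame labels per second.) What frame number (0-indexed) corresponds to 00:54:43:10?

Total seconds to the label: (0 × 3600 + 54 × 60 + 43) = 3283.
Frame index = 3283 × 30 + 10 = 98500.

98500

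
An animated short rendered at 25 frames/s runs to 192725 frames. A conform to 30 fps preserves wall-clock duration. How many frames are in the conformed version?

231270 frames

Target frames = source frames × (target rate / source rate) = 192725 × (30)/(25) = 192725 × 6/5 = 231270.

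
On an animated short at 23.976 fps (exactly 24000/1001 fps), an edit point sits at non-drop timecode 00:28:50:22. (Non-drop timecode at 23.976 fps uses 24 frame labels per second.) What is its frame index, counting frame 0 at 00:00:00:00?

Total seconds to the label: (0 × 3600 + 28 × 60 + 50) = 1730.
Frame index = 1730 × 24 + 22 = 41542.

frame 41542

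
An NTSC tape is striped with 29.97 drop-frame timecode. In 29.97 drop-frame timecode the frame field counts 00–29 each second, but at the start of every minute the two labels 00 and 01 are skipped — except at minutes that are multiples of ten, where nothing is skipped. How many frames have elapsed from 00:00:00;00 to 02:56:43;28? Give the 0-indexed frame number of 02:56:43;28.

317800

Complete 10-minute blocks: 17, each 17982 frames → 305694.
Remaining 6 whole minutes in the current block: 1800 + 5 × 1798 = 10790 frames.
Within the current minute: 43 × 30 + 28 − 2 = 1316 (labels ;00/;01 skipped at this minute). Total = 305694 + 10790 + 1316 = 317800.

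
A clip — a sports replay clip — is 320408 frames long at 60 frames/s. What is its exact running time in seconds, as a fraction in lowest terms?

80102/15 seconds

Running time = 320408 ÷ (60) = 320408 × 1/60 = 80102/15 s.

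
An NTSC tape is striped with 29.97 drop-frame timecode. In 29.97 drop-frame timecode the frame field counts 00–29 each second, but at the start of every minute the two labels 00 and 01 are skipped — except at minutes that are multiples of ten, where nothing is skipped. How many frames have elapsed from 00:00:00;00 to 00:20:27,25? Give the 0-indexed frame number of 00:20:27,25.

36799

Complete 10-minute blocks: 2, each 17982 frames → 35964.
Remaining 0 whole minutes in the current block: 0 frames.
Within the current minute: 27 × 30 + 25 = 835. Total = 35964 + 0 + 835 = 36799.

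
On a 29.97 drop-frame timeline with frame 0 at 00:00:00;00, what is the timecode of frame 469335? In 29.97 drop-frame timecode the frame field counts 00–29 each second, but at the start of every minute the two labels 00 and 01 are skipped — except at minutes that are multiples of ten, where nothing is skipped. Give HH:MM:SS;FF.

Ten DF minutes hold 17982 frames, so frame 469335 lies in block 26 (frames 467532–485513) with 1803 frames into that block.
The block's first minute is 1800 frames and the rest 1798 each; 1803 frames reaches minute 1, so 26 × 18 + 1 × 2 = 470 labels have been skipped so far.
Adding those back, label number 469335 + 470 = 469805 at 30 labels/s is 15660 s + 5 f = 4 h 21 min 0 s frame 5, i.e. 04:21:00;05.

04:21:00;05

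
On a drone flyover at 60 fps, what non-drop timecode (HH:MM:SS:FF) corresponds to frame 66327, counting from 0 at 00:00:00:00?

00:18:25:27

66327 ÷ 60 = 1105 full seconds, remainder 27 frames.
1105 s = 0 h 18 min 25 s.
Timecode: 00:18:25:27.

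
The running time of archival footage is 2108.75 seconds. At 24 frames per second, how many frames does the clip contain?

Frames = 2108.75 × 24 = 50610.

50610 frames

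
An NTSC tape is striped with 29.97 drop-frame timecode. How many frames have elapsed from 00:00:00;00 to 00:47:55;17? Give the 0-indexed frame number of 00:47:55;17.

As if non-drop at 30 labels/s: (0 × 3600 + 47 × 60 + 55) × 30 + 17 = 86267.
Minute boundaries passed: 47; those not divisible by 10: 47 − 4 = 43; dropped labels = 2 × 43 = 86.
Actual frame index = 86267 − 86 = 86181.

86181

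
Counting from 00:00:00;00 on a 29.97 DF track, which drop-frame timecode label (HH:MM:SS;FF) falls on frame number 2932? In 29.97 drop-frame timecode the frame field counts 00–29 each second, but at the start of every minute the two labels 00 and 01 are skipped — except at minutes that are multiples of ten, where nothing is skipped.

00:01:37;24

Each 10-minute DF block holds 10 × 60 × 30 − 9 × 2 = 17982 frames. 2932 ÷ 17982 → 0 full blocks, remainder 2932.
Within the partial block the first minute is 1800 frames and each further minute 1798, so 1 further minute boundary passed. Total skipped labels = 18 × 0 + 2 × 1 = 2.
Non-drop label index = 2932 + 2 = 2934; at 30 labels/s that is 00:01:37:24, i.e. DF 00:01:37;24.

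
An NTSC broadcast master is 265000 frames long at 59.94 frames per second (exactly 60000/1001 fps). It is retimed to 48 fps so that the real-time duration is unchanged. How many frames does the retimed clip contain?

212212 frames

Target frames = source frames × (target rate / source rate) = 265000 × (48)/(60000/1001) = 265000 × 1001/1250 = 212212.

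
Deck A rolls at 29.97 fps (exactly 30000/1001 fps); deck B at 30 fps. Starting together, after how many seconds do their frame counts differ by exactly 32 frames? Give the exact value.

The gap grows by |30 − 30000/1001| = 30/1001 frames per second.
Time for a 32-frame gap: 32 ÷ (30/1001) = 16016/15 s.

16016/15 seconds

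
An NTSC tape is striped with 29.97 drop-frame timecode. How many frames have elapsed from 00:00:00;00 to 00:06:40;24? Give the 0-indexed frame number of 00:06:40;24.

12012

As if non-drop at 30 labels/s: (0 × 3600 + 6 × 60 + 40) × 30 + 24 = 12024.
Minute boundaries passed: 6; those not divisible by 10: 6 − 0 = 6; dropped labels = 2 × 6 = 12.
Actual frame index = 12024 − 12 = 12012.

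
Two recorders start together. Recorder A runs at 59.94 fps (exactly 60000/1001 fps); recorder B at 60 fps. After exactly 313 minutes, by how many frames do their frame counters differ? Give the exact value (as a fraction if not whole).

1126800/1001 frames

313 min = 18780 s.
A emits 60000/1001 × 18780 = 1126800000/1001 frames; B emits 60 × 18780 = 1126800.
Difference = 1126800/1001 frames (≈ 1125.6743); B is ahead of A.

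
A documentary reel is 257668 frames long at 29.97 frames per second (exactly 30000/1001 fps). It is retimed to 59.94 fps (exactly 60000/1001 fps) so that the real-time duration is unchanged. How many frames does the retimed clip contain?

515336 frames

Frames at target rate = 257668 × (60000/1001) / (30000/1001) = 515336.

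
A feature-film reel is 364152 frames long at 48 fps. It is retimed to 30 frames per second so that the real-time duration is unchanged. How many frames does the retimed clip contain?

227595 frames

Target frames = source frames × (target rate / source rate) = 364152 × (30)/(48) = 364152 × 5/8 = 227595.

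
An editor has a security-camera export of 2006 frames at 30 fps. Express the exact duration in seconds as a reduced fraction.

1003/15 seconds

Running time = 2006 ÷ (30) = 2006 × 1/30 = 1003/15 s.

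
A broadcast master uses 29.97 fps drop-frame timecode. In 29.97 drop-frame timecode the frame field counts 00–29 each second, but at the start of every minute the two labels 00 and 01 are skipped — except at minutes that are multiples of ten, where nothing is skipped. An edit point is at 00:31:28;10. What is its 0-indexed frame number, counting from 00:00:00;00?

Complete 10-minute blocks: 3, each 17982 frames → 53946.
Remaining 1 whole minute in the current block: 1800 + 0 × 1798 = 1800 frames.
Within the current minute: 28 × 30 + 10 − 2 = 848 (labels ;00/;01 skipped at this minute). Total = 53946 + 1800 + 848 = 56594.

56594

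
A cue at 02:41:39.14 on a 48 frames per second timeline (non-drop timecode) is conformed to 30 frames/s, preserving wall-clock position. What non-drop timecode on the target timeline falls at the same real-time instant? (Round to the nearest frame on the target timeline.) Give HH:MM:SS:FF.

Source frame index: (2×3600 + 41×60 + 39) × 48 + 14 = 465566.
Real time: 465566 / (48) = 232783/24 s.
Target frame: (232783/24) × (30) = 1163915/4 ≈ 290978.750 → 290979.
At 30 labels/s: frame 290979 → 02:41:39:09.

02:41:39:09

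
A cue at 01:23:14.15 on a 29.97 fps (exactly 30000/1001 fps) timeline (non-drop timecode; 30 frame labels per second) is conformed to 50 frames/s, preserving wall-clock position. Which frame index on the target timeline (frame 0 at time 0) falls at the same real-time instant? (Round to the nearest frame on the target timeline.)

Source frame index: (1×3600 + 23×60 + 14) × 30 + 15 = 149835.
Real time: 149835 / (30000/1001) = 9998989/2000 s.
Target frame: (9998989/2000) × (50) = 9998989/40 ≈ 249974.725 → 249975.

frame 249975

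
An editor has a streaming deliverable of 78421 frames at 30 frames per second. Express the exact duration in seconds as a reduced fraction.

Running time = 78421 ÷ (30) = 78421 × 1/30 = 78421/30 s.

78421/30 seconds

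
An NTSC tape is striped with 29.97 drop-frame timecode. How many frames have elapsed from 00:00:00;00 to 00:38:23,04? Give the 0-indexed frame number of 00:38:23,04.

As if non-drop at 30 labels/s: (0 × 3600 + 38 × 60 + 23) × 30 + 4 = 69094.
Minute boundaries passed: 38; those not divisible by 10: 38 − 3 = 35; dropped labels = 2 × 35 = 70.
Actual frame index = 69094 − 70 = 69024.

69024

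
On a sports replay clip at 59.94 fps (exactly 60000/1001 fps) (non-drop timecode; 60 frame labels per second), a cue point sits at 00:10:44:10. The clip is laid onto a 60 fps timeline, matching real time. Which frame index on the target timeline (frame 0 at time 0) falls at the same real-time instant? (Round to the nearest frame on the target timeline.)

Source frame index: (0×3600 + 10×60 + 44) × 60 + 10 = 38650.
Real time: 38650 / (60000/1001) = 773773/1200 s.
Target frame: (773773/1200) × (60) = 773773/20 ≈ 38688.650 → 38689.

frame 38689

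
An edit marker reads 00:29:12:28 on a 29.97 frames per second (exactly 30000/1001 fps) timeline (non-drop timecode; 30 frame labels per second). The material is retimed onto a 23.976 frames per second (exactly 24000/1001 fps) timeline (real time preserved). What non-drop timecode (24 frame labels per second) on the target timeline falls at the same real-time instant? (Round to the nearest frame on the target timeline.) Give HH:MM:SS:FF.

Source frame index: (0×3600 + 29×60 + 12) × 30 + 28 = 52588.
Real time: 52588 / (30000/1001) = 13160147/7500 s.
Target frame: (13160147/7500) × (24000/1001) = 210352/5 ≈ 42070.400 → 42070.
At 24 labels/s: frame 42070 → 00:29:12:22.

00:29:12:22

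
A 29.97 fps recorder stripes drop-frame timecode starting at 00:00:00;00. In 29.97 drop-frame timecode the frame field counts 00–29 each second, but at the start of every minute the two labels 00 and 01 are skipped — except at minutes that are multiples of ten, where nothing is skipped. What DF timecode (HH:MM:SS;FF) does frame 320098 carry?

02:58:00;20

Each 10-minute DF block holds 10 × 60 × 30 − 9 × 2 = 17982 frames. 320098 ÷ 17982 → 17 full blocks, remainder 14404.
Within the partial block the first minute is 1800 frames and each further minute 1798, so 8 further minute boundaries passed. Total skipped labels = 18 × 17 + 2 × 8 = 322.
Non-drop label index = 320098 + 322 = 320420; at 30 labels/s that is 02:58:00:20, i.e. DF 02:58:00;20.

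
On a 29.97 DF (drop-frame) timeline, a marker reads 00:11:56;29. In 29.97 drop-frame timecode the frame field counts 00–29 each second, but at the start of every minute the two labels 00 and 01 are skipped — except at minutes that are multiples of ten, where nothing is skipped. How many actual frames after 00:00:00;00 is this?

21489

As if non-drop at 30 labels/s: (0 × 3600 + 11 × 60 + 56) × 30 + 29 = 21509.
Minute boundaries passed: 11; those not divisible by 10: 11 − 1 = 10; dropped labels = 2 × 10 = 20.
Actual frame index = 21509 − 20 = 21489.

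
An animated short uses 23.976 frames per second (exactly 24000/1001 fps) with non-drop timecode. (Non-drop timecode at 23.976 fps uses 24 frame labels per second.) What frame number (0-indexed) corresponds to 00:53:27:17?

76985

Total seconds to the label: (0 × 3600 + 53 × 60 + 27) = 3207.
Frame index = 3207 × 24 + 17 = 76985.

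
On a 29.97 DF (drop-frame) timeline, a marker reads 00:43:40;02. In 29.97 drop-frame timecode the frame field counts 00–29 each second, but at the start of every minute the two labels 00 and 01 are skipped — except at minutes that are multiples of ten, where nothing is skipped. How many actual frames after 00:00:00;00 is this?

78524

Complete 10-minute blocks: 4, each 17982 frames → 71928.
Remaining 3 whole minutes in the current block: 1800 + 2 × 1798 = 5396 frames.
Within the current minute: 40 × 30 + 2 − 2 = 1200 (labels ;00/;01 skipped at this minute). Total = 71928 + 5396 + 1200 = 78524.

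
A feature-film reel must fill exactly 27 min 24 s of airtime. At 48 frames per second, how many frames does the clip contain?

27 min 24 s = 1644 s.
Frames = 1644 × 48 = 78912.

78912 frames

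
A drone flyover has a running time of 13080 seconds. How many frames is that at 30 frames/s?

392400 frames

Frames = 13080 × 30 = 392400.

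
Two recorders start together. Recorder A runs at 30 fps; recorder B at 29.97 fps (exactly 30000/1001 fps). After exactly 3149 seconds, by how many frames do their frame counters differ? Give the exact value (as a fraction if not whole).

A emits 30 × 3149 = 94470 frames; B emits 30000/1001 × 3149 = 94470000/1001.
Difference = 94470/1001 frames (≈ 94.3756); B is behind A.

94470/1001 frames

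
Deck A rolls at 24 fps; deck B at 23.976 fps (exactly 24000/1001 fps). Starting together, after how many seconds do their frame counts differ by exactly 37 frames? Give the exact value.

37037/24 seconds

The gap grows by |24000/1001 − 24| = 24/1001 frames per second.
Time for a 37-frame gap: 37 ÷ (24/1001) = 37037/24 s.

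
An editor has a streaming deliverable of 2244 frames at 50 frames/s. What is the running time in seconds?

Running time = 2244 / (50) = 44.88 s.

44.88 seconds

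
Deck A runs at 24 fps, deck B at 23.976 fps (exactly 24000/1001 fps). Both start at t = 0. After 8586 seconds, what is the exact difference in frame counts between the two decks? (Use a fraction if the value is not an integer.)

A emits 24 × 8586 = 206064 frames; B emits 24000/1001 × 8586 = 206064000/1001.
Difference = 206064/1001 frames (≈ 205.8581); B is behind A.

206064/1001 frames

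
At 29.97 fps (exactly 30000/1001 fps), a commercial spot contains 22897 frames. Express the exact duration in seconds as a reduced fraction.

Running time = 22897 ÷ (30000/1001) = 22897 × 1001/30000 = 22919897/30000 s.

22919897/30000 seconds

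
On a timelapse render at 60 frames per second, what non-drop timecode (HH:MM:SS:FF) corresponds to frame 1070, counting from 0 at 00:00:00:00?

00:00:17:50

1070 ÷ 60 = 17 full seconds, remainder 50 frames.
17 s = 0 h 0 min 17 s.
Timecode: 00:00:17:50.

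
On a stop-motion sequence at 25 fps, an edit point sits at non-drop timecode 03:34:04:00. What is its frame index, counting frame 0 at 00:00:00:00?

frame 321100

Total seconds to the label: (3 × 3600 + 34 × 60 + 4) = 12844.
Frame index = 12844 × 25 + 0 = 321100.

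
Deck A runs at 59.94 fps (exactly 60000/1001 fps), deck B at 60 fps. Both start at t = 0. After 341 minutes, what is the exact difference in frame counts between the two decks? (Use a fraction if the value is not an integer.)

341 min = 20460 s.
A emits 60000/1001 × 20460 = 111600000/91 frames; B emits 60 × 20460 = 1227600.
Difference = 111600/91 frames (≈ 1226.3736); B is ahead of A.

111600/91 frames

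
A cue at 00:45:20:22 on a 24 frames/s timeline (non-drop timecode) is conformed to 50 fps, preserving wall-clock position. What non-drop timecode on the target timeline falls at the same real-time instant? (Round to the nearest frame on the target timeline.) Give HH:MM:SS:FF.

Source frame index: (0×3600 + 45×60 + 20) × 24 + 22 = 65302.
Real time: 65302 / (24) = 32651/12 s.
Target frame: (32651/12) × (50) = 816275/6 ≈ 136045.833 → 136046.
At 50 labels/s: frame 136046 → 00:45:20:46.

00:45:20:46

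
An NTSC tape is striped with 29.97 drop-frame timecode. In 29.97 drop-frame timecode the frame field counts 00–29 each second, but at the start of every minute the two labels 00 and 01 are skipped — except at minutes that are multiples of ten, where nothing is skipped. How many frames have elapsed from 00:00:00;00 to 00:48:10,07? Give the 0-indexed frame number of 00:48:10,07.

Complete 10-minute blocks: 4, each 17982 frames → 71928.
Remaining 8 whole minutes in the current block: 1800 + 7 × 1798 = 14386 frames.
Within the current minute: 10 × 30 + 7 − 2 = 305 (labels ;00/;01 skipped at this minute). Total = 71928 + 14386 + 305 = 86619.

86619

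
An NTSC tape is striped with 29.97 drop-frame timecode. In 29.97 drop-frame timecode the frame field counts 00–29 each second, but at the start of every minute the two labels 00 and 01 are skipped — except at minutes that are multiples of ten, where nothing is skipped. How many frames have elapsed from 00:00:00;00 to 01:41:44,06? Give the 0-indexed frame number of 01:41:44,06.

As if non-drop at 30 labels/s: (1 × 3600 + 41 × 60 + 44) × 30 + 6 = 183126.
Minute boundaries passed: 101; those not divisible by 10: 101 − 10 = 91; dropped labels = 2 × 91 = 182.
Actual frame index = 183126 − 182 = 182944.

182944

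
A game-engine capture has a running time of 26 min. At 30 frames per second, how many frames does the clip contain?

26 min = 1560 s.
Frames = 1560 × 30 = 46800.

46800 frames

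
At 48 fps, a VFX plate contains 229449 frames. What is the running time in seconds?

Running time = 229449 / (48) = 4780.1875 s.

4780.1875 seconds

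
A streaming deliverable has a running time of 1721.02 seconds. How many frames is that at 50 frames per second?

86051 frames

Frames = 1721.02 × 50 = 86051.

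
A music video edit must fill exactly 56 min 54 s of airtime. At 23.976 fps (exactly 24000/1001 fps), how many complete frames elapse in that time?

56 min 54 s = 3414 s.
Frames = 3414 × 24000/1001 = 81936000/1001 ≈ 81854.1459.
Complete frames: 81854.

81854 frames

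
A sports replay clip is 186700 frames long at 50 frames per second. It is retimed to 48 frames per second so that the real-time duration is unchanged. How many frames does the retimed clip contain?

Target frames = source frames × (target rate / source rate) = 186700 × (48)/(50) = 186700 × 24/25 = 179232.

179232 frames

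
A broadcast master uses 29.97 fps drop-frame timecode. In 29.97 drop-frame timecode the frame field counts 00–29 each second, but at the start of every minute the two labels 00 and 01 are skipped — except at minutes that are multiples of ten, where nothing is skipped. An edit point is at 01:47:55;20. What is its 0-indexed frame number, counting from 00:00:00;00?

194076

As if non-drop at 30 labels/s: (1 × 3600 + 47 × 60 + 55) × 30 + 20 = 194270.
Minute boundaries passed: 107; those not divisible by 10: 107 − 10 = 97; dropped labels = 2 × 97 = 194.
Actual frame index = 194270 − 194 = 194076.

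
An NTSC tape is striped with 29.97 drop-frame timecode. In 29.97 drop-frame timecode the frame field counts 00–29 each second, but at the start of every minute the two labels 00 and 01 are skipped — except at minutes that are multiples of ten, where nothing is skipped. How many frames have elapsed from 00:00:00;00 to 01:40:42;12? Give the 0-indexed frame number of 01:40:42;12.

Complete 10-minute blocks: 10, each 17982 frames → 179820.
Remaining 0 whole minutes in the current block: 0 frames.
Within the current minute: 42 × 30 + 12 = 1272. Total = 179820 + 0 + 1272 = 181092.

181092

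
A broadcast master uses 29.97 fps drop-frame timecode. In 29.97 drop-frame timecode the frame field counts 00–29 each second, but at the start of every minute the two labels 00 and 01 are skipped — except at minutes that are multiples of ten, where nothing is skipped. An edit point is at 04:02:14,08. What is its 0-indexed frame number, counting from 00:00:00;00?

As if non-drop at 30 labels/s: (4 × 3600 + 2 × 60 + 14) × 30 + 8 = 436028.
Minute boundaries passed: 242; those not divisible by 10: 242 − 24 = 218; dropped labels = 2 × 218 = 436.
Actual frame index = 436028 − 436 = 435592.

435592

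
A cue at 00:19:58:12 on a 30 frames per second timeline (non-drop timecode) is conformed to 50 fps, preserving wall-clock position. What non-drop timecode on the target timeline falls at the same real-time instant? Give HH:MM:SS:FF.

Source frame index: (0×3600 + 19×60 + 58) × 30 + 12 = 35952.
Real time: 35952 / (30) = 5992/5 s.
Target frame: (5992/5) × (50) = 59920.
At 50 labels/s: frame 59920 → 00:19:58:20.

00:19:58:20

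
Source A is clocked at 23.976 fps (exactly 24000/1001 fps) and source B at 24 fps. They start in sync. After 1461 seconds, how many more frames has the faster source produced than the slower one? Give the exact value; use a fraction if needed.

A emits 24000/1001 × 1461 = 35064000/1001 frames; B emits 24 × 1461 = 35064.
Difference = 35064/1001 frames (≈ 35.0290); B is ahead of A.

35064/1001 frames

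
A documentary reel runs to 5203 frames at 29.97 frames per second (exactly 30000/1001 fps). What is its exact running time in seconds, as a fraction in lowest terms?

Running time = 5203 ÷ (30000/1001) = 5203 × 1001/30000 = 5208203/30000 s.

5208203/30000 seconds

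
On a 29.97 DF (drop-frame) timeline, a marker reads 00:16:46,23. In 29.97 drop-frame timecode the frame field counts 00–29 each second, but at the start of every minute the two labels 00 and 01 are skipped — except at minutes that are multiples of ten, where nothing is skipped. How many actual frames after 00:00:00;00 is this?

30173

As if non-drop at 30 labels/s: (0 × 3600 + 16 × 60 + 46) × 30 + 23 = 30203.
Minute boundaries passed: 16; those not divisible by 10: 16 − 1 = 15; dropped labels = 2 × 15 = 30.
Actual frame index = 30203 − 30 = 30173.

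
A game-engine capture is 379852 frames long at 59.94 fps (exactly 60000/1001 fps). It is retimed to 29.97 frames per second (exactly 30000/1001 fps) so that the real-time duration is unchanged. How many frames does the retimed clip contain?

189926 frames

Target frames = source frames × (target rate / source rate) = 379852 × (30000/1001)/(60000/1001) = 379852 × 1/2 = 189926.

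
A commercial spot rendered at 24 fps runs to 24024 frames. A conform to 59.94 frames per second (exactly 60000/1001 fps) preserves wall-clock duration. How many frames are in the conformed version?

60000 frames

Target frames = source frames × (target rate / source rate) = 24024 × (60000/1001)/(24) = 24024 × 2500/1001 = 60000.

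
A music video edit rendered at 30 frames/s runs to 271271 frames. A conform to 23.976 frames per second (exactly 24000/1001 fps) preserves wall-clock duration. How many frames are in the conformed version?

216800 frames

Target frames = source frames × (target rate / source rate) = 271271 × (24000/1001)/(30) = 271271 × 800/1001 = 216800.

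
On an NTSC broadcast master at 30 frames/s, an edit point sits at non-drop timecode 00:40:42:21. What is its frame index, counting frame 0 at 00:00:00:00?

Total seconds to the label: (0 × 3600 + 40 × 60 + 42) = 2442.
Frame index = 2442 × 30 + 21 = 73281.

frame 73281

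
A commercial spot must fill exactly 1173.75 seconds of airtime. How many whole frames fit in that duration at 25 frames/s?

Frames = 1173.75 × 25 = 117375/4 ≈ 29343.7500.
Complete frames: 29343.

29343 frames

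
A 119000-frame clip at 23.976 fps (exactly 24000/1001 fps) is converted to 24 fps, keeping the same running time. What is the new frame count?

119119 frames

Target frames = source frames × (target rate / source rate) = 119000 × (24)/(24000/1001) = 119000 × 1001/1000 = 119119.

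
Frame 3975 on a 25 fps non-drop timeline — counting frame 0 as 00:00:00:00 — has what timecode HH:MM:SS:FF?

3975 ÷ 25 = 159 full seconds, remainder 0 frames.
159 s = 0 h 2 min 39 s.
Timecode: 00:02:39:00.

00:02:39:00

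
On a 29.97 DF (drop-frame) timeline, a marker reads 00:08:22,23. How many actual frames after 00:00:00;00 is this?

As if non-drop at 30 labels/s: (0 × 3600 + 8 × 60 + 22) × 30 + 23 = 15083.
Minute boundaries passed: 8; those not divisible by 10: 8 − 0 = 8; dropped labels = 2 × 8 = 16.
Actual frame index = 15083 − 16 = 15067.

15067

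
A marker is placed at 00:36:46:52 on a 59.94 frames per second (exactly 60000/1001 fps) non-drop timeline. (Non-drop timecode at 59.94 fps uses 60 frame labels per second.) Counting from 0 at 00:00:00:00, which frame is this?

Total seconds to the label: (0 × 3600 + 36 × 60 + 46) = 2206.
Frame index = 2206 × 60 + 52 = 132412.

132412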